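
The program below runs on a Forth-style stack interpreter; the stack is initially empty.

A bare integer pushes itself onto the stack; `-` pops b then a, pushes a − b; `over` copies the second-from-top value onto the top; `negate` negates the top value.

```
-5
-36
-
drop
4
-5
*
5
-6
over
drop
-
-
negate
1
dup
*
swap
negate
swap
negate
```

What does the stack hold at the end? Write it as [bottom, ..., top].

-5     -> [-5]
-36    -> [-5, -36]
-      -> [31]
drop   -> []
4      -> [4]
-5     -> [4, -5]
*      -> [-20]
5      -> [-20, 5]
-6     -> [-20, 5, -6]
over   -> [-20, 5, -6, 5]
drop   -> [-20, 5, -6]
-      -> [-20, 11]
-      -> [-31]
negate -> [31]
1      -> [31, 1]
dup    -> [31, 1, 1]
*      -> [31, 1]
swap   -> [1, 31]
negate -> [1, -31]
swap   -> [-31, 1]
negate -> [-31, -1]

[-31, -1]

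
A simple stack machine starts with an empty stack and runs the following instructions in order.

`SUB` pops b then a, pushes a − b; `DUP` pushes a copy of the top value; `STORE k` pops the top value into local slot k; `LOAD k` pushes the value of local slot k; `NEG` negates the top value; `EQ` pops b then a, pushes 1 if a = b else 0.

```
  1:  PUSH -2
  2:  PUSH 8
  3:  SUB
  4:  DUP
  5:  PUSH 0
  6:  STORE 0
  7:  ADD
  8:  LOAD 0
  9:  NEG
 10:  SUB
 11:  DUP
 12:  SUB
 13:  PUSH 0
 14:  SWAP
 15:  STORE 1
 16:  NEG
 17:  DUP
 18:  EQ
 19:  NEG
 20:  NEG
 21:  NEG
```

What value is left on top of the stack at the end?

PUSH -2  -2
PUSH 8   -2 8
SUB      -10
DUP      -10 -10
PUSH 0   -10 -10 0
STORE 0  -10 -10
ADD      -20
LOAD 0   -20 0
NEG      -20 0
SUB      -20
DUP      -20 -20
SUB      0
PUSH 0   0 0
SWAP     0 0
STORE 1  0
NEG      0
DUP      0 0
EQ       1
NEG      -1
NEG      1
NEG      -1

-1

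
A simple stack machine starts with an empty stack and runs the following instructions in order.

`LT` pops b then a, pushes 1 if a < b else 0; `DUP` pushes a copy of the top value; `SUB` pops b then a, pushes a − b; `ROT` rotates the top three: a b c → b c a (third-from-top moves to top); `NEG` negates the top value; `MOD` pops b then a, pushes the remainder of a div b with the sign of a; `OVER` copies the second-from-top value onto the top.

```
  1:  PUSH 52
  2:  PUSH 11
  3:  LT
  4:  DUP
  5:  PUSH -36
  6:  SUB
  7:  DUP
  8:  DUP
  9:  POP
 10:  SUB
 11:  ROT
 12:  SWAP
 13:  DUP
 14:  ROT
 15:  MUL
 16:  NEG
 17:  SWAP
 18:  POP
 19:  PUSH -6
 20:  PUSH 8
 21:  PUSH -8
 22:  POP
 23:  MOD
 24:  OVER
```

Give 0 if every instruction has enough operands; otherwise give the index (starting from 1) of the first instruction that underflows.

PUSH 52  → [52]
PUSH 11  → [52, 11]
LT       → [0]
DUP      → [0, 0]
PUSH -36 → [0, 0, -36]
SUB      → [0, 36]
DUP      → [0, 36, 36]
DUP      → [0, 36, 36, 36]
POP      → [0, 36, 36]
SUB      → [0, 0]
ROT  — needs 3 operands, stack has 2 → underflow

11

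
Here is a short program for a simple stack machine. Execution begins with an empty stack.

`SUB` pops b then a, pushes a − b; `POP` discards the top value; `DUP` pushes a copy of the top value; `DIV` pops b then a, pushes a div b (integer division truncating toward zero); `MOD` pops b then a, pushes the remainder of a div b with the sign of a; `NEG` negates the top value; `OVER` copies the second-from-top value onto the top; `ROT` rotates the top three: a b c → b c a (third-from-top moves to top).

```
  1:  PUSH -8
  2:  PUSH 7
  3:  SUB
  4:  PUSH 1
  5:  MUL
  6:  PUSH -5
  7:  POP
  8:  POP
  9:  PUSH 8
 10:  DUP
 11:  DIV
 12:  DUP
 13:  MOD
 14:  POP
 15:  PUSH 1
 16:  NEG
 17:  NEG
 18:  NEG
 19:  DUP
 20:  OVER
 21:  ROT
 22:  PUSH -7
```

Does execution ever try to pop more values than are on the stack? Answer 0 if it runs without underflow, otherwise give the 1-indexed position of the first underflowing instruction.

PUSH -8  -8
PUSH 7   -8 7
SUB      -15
PUSH 1   -15 1
MUL      -15
PUSH -5  -15 -5
POP      -15
POP      (empty)
PUSH 8   8
DUP      8 8
DIV      1
DUP      1 1
MOD      0
POP      (empty)
PUSH 1   1
NEG      -1
NEG      1
NEG      -1
DUP      -1 -1
OVER     -1 -1 -1
ROT      -1 -1 -1
PUSH -7  -1 -1 -1 -7

0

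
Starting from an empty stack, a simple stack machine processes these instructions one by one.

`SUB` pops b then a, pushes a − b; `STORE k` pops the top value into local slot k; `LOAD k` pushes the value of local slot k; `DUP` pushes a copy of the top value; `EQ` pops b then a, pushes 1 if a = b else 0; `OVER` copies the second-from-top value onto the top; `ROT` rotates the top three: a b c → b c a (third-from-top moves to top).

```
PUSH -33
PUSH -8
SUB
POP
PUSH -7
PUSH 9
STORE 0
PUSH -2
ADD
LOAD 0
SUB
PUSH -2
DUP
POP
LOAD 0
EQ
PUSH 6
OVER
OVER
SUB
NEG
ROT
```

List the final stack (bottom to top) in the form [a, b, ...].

[-18, 6, 6, 0]

PUSH -33  [-33]
PUSH -8   [-33, -8]
SUB       [-25]
POP       []
PUSH -7   [-7]
PUSH 9    [-7, 9]
STORE 0   [-7]
PUSH -2   [-7, -2]
ADD       [-9]
LOAD 0    [-9, 9]
SUB       [-18]
PUSH -2   [-18, -2]
DUP       [-18, -2, -2]
POP       [-18, -2]
LOAD 0    [-18, -2, 9]
EQ        [-18, 0]
PUSH 6    [-18, 0, 6]
OVER      [-18, 0, 6, 0]
OVER      [-18, 0, 6, 0, 6]
SUB       [-18, 0, 6, -6]
NEG       [-18, 0, 6, 6]
ROT       [-18, 6, 6, 0]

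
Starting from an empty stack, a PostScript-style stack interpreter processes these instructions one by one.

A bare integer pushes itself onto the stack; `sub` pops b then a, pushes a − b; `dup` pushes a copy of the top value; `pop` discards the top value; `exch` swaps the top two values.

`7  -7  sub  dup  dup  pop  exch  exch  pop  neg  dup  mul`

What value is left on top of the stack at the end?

7    → 7
-7   → 7 -7
sub  → 14
dup  → 14 14
dup  → 14 14 14
pop  → 14 14
exch → 14 14
exch → 14 14
pop  → 14
neg  → -14
dup  → -14 -14
mul  → 196

196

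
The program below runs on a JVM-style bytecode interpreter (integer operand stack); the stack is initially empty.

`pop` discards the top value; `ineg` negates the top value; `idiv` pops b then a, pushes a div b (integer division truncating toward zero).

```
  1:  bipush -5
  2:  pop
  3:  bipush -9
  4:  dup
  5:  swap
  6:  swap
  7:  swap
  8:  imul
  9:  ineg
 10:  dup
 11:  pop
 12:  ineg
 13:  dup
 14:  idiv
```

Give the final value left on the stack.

1

bipush -5 → -5
pop       → (empty)
bipush -9 → -9
dup       → -9 -9
swap      → -9 -9
swap      → -9 -9
swap      → -9 -9
imul      → 81
ineg      → -81
dup       → -81 -81
pop       → -81
ineg      → 81
dup       → 81 81
idiv      → 1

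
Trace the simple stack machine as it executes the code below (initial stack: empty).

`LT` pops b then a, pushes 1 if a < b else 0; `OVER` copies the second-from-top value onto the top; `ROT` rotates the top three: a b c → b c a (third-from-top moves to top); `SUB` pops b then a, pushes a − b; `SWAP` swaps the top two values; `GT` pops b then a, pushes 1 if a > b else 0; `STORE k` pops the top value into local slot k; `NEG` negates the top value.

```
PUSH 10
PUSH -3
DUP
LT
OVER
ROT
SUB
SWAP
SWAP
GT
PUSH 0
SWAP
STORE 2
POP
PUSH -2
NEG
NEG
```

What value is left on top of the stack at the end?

-2

PUSH 10 : [10]
PUSH -3 : [10, -3]
DUP     : [10, -3, -3]
LT      : [10, 0]
OVER    : [10, 0, 10]
ROT     : [0, 10, 10]
SUB     : [0, 0]
SWAP    : [0, 0]
SWAP    : [0, 0]
GT      : [0]
PUSH 0  : [0, 0]
SWAP    : [0, 0]
STORE 2 : [0]
POP     : []
PUSH -2 : [-2]
NEG     : [2]
NEG     : [-2]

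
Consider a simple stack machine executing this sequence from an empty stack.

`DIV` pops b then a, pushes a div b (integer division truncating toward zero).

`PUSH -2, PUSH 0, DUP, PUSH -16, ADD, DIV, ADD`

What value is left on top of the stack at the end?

PUSH -2  -> -2
PUSH 0   -> -2 0
DUP      -> -2 0 0
PUSH -16 -> -2 0 0 -16
ADD      -> -2 0 -16
DIV      -> -2 0
ADD      -> -2

-2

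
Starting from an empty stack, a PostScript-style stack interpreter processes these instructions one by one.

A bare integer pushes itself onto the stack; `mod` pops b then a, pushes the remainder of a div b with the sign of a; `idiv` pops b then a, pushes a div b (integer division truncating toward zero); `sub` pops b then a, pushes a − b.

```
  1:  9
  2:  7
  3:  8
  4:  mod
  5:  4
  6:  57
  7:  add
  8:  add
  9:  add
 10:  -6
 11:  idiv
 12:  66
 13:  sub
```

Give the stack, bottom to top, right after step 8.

[9, 68]

9   → 9
7   → 9 7
8   → 9 7 8
mod → 9 7
4   → 9 7 4
57  → 9 7 4 57
add → 9 7 61
add → 9 68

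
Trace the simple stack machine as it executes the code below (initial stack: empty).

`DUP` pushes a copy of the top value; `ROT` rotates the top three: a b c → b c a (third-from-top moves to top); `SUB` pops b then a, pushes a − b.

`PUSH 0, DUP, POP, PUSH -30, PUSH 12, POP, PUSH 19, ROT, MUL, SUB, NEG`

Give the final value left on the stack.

PUSH 0   : 0
DUP      : 0 0
POP      : 0
PUSH -30 : 0 -30
PUSH 12  : 0 -30 12
POP      : 0 -30
PUSH 19  : 0 -30 19
ROT      : -30 19 0
MUL      : -30 0
SUB      : -30
NEG      : 30

30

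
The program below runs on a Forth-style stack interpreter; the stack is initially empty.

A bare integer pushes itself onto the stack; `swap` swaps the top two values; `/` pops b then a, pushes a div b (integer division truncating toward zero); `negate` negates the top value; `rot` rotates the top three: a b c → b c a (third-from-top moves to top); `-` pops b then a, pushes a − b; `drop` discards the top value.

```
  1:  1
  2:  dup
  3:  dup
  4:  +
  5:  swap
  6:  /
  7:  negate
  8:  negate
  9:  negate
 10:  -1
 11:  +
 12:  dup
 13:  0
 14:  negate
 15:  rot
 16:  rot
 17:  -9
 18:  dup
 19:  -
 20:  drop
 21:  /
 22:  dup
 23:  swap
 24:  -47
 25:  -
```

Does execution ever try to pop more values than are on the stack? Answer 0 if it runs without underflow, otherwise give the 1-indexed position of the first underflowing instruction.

1      -> [1]
dup    -> [1, 1]
dup    -> [1, 1, 1]
+      -> [1, 2]
swap   -> [2, 1]
/      -> [2]
negate -> [-2]
negate -> [2]
negate -> [-2]
-1     -> [-2, -1]
+      -> [-3]
dup    -> [-3, -3]
0      -> [-3, -3, 0]
negate -> [-3, -3, 0]
rot    -> [-3, 0, -3]
rot    -> [0, -3, -3]
-9     -> [0, -3, -3, -9]
dup    -> [0, -3, -3, -9, -9]
-      -> [0, -3, -3, 0]
drop   -> [0, -3, -3]
/      -> [0, 1]
dup    -> [0, 1, 1]
swap   -> [0, 1, 1]
-47    -> [0, 1, 1, -47]
-      -> [0, 1, 48]

0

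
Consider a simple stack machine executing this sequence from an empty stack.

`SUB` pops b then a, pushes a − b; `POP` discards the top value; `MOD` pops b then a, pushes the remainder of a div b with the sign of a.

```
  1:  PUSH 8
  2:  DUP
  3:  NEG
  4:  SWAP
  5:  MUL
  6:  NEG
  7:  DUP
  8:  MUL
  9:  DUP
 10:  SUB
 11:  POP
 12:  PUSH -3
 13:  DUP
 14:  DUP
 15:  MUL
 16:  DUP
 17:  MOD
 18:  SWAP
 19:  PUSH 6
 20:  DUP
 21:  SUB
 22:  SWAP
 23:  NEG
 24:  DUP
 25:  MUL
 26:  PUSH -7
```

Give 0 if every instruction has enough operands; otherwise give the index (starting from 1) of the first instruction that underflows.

0

PUSH 8   [8]
DUP      [8, 8]
NEG      [8, -8]
SWAP     [-8, 8]
MUL      [-64]
NEG      [64]
DUP      [64, 64]
MUL      [4096]
DUP      [4096, 4096]
SUB      [0]
POP      []
PUSH -3  [-3]
DUP      [-3, -3]
DUP      [-3, -3, -3]
MUL      [-3, 9]
DUP      [-3, 9, 9]
MOD      [-3, 0]
SWAP     [0, -3]
PUSH 6   [0, -3, 6]
DUP      [0, -3, 6, 6]
SUB      [0, -3, 0]
SWAP     [0, 0, -3]
NEG      [0, 0, 3]
DUP      [0, 0, 3, 3]
MUL      [0, 0, 9]
PUSH -7  [0, 0, 9, -7]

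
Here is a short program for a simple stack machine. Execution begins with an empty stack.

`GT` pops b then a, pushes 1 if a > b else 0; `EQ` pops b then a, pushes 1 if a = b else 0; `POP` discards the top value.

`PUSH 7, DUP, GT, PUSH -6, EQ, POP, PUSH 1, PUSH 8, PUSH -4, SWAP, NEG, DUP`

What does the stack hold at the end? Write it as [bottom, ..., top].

[1, -4, -8, -8]

PUSH 7  -> [7]
DUP     -> [7, 7]
GT      -> [0]
PUSH -6 -> [0, -6]
EQ      -> [0]
POP     -> []
PUSH 1  -> [1]
PUSH 8  -> [1, 8]
PUSH -4 -> [1, 8, -4]
SWAP    -> [1, -4, 8]
NEG     -> [1, -4, -8]
DUP     -> [1, -4, -8, -8]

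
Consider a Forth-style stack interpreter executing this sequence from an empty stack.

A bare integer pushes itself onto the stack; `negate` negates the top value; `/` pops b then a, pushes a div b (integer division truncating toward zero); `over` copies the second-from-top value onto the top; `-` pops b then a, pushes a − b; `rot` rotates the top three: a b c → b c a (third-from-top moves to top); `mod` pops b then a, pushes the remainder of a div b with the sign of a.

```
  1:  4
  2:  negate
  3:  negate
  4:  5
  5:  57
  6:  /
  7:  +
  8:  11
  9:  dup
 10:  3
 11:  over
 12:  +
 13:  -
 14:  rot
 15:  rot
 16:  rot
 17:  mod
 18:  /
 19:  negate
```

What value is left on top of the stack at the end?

4      → 4
negate → -4
negate → 4
5      → 4 5
57     → 4 5 57
/      → 4 0
+      → 4
11     → 4 11
dup    → 4 11 11
3      → 4 11 11 3
over   → 4 11 11 3 11
+      → 4 11 11 14
-      → 4 11 -3
rot    → 11 -3 4
rot    → -3 4 11
rot    → 4 11 -3
mod    → 4 2
/      → 2
negate → -2

-2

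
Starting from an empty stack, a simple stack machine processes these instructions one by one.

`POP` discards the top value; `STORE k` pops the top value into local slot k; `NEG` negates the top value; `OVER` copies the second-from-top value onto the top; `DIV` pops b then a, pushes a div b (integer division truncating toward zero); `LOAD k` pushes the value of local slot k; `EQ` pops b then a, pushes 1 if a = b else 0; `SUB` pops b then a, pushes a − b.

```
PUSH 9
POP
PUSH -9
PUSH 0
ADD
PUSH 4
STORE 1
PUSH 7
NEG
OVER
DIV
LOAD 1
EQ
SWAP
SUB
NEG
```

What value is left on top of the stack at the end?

PUSH 9  → 9
POP     → (empty)
PUSH -9 → -9
PUSH 0  → -9 0
ADD     → -9
PUSH 4  → -9 4
STORE 1 → -9
PUSH 7  → -9 7
NEG     → -9 -7
OVER    → -9 -7 -9
DIV     → -9 0
LOAD 1  → -9 0 4
EQ      → -9 0
SWAP    → 0 -9
SUB     → 9
NEG     → -9

-9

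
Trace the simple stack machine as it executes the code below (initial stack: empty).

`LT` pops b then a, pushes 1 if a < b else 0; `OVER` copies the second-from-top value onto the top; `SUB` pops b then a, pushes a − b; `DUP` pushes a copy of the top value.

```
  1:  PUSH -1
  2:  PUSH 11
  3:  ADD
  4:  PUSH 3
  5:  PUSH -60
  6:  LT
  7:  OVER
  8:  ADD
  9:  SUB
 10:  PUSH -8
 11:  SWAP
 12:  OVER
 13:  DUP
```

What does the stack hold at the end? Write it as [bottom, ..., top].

[-8, 0, -8, -8]

PUSH -1   [-1]
PUSH 11   [-1, 11]
ADD       [10]
PUSH 3    [10, 3]
PUSH -60  [10, 3, -60]
LT        [10, 0]
OVER      [10, 0, 10]
ADD       [10, 10]
SUB       [0]
PUSH -8   [0, -8]
SWAP      [-8, 0]
OVER      [-8, 0, -8]
DUP       [-8, 0, -8, -8]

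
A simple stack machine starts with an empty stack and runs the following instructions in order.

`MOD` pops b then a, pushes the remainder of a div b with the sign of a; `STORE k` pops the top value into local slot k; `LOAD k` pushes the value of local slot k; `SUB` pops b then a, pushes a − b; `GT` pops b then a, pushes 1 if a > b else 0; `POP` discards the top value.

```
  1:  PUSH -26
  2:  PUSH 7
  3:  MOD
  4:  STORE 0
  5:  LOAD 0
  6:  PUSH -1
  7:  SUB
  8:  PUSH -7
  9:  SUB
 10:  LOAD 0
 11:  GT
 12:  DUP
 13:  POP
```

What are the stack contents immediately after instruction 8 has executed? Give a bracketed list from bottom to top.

[-4, -7]

PUSH -26  [-26]
PUSH 7    [-26, 7]
MOD       [-5]
STORE 0   []
LOAD 0    [-5]
PUSH -1   [-5, -1]
SUB       [-4]
PUSH -7   [-4, -7]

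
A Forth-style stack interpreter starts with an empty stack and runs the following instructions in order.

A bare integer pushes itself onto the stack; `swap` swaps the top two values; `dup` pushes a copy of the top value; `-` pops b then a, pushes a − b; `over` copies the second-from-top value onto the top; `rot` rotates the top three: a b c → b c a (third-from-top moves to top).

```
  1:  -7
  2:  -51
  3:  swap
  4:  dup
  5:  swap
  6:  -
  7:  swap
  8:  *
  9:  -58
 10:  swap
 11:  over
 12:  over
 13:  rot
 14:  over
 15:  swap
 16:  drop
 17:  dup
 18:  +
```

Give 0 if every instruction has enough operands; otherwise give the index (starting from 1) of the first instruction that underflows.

0

-7   → -7
-51  → -7 -51
swap → -51 -7
dup  → -51 -7 -7
swap → -51 -7 -7
-    → -51 0
swap → 0 -51
*    → 0
-58  → 0 -58
swap → -58 0
over → -58 0 -58
over → -58 0 -58 0
rot  → -58 -58 0 0
over → -58 -58 0 0 0
swap → -58 -58 0 0 0
drop → -58 -58 0 0
dup  → -58 -58 0 0 0
+    → -58 -58 0 0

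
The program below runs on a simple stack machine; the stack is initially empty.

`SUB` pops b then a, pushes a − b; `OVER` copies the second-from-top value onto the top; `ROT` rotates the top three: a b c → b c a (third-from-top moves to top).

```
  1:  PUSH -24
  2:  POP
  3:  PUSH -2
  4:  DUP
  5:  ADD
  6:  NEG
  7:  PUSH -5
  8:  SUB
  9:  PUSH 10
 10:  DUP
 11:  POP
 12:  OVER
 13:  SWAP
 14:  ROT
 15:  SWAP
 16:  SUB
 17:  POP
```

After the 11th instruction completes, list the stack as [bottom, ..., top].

PUSH -24 : -24
POP      : (empty)
PUSH -2  : -2
DUP      : -2 -2
ADD      : -4
NEG      : 4
PUSH -5  : 4 -5
SUB      : 9
PUSH 10  : 9 10
DUP      : 9 10 10
POP      : 9 10

[9, 10]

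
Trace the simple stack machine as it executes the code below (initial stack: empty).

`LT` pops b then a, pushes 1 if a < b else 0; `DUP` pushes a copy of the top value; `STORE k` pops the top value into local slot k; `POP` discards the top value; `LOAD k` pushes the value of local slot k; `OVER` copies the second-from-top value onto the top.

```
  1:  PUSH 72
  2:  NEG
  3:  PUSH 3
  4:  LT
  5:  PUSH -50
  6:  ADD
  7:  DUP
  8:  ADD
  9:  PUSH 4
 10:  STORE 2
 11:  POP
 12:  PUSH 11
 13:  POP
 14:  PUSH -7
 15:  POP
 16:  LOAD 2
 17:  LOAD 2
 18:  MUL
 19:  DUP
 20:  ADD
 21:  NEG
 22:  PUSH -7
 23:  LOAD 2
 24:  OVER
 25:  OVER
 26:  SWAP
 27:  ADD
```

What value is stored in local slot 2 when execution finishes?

4

PUSH 72  → 72
NEG      → -72
PUSH 3   → -72 3
LT       → 1
PUSH -50 → 1 -50
ADD      → -49
DUP      → -49 -49
ADD      → -98
PUSH 4   → -98 4
STORE 2  → -98
POP      → (empty)
PUSH 11  → 11
POP      → (empty)
PUSH -7  → -7
POP      → (empty)
LOAD 2   → 4
LOAD 2   → 4 4
MUL      → 16
DUP      → 16 16
ADD      → 32
NEG      → -32
PUSH -7  → -32 -7
LOAD 2   → -32 -7 4
OVER     → -32 -7 4 -7
OVER     → -32 -7 4 -7 4
SWAP     → -32 -7 4 4 -7
ADD      → -32 -7 4 -3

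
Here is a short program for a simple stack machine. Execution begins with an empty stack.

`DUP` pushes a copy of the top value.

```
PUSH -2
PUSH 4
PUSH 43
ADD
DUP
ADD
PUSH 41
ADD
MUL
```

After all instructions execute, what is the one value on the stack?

-270

PUSH -2 : [-2]
PUSH 4  : [-2, 4]
PUSH 43 : [-2, 4, 43]
ADD     : [-2, 47]
DUP     : [-2, 47, 47]
ADD     : [-2, 94]
PUSH 41 : [-2, 94, 41]
ADD     : [-2, 135]
MUL     : [-270]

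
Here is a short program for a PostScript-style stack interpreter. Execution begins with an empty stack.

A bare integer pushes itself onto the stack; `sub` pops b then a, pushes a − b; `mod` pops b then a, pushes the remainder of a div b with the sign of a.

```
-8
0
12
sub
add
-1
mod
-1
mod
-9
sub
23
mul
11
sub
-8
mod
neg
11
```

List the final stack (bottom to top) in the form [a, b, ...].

[-4, 11]

-8  -> [-8]
0   -> [-8, 0]
12  -> [-8, 0, 12]
sub -> [-8, -12]
add -> [-20]
-1  -> [-20, -1]
mod -> [0]
-1  -> [0, -1]
mod -> [0]
-9  -> [0, -9]
sub -> [9]
23  -> [9, 23]
mul -> [207]
11  -> [207, 11]
sub -> [196]
-8  -> [196, -8]
mod -> [4]
neg -> [-4]
11  -> [-4, 11]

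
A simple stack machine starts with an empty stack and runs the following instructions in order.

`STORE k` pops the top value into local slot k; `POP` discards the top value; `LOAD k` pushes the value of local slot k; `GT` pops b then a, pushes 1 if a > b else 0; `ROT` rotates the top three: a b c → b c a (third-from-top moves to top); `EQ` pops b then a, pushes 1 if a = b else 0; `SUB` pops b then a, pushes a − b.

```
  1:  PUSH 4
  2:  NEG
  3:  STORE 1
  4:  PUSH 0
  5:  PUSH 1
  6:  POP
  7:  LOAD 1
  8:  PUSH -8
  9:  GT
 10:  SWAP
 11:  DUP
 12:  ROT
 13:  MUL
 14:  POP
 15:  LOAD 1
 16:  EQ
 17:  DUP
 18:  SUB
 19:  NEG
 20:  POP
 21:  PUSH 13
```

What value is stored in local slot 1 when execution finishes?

PUSH 4   [4]
NEG      [-4]
STORE 1  []
PUSH 0   [0]
PUSH 1   [0, 1]
POP      [0]
LOAD 1   [0, -4]
PUSH -8  [0, -4, -8]
GT       [0, 1]
SWAP     [1, 0]
DUP      [1, 0, 0]
ROT      [0, 0, 1]
MUL      [0, 0]
POP      [0]
LOAD 1   [0, -4]
EQ       [0]
DUP      [0, 0]
SUB      [0]
NEG      [0]
POP      []
PUSH 13  [13]

-4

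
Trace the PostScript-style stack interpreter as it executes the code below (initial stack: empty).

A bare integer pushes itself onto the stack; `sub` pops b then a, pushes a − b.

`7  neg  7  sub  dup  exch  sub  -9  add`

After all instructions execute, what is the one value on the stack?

-9

7    -> 7
neg  -> -7
7    -> -7 7
sub  -> -14
dup  -> -14 -14
exch -> -14 -14
sub  -> 0
-9   -> 0 -9
add  -> -9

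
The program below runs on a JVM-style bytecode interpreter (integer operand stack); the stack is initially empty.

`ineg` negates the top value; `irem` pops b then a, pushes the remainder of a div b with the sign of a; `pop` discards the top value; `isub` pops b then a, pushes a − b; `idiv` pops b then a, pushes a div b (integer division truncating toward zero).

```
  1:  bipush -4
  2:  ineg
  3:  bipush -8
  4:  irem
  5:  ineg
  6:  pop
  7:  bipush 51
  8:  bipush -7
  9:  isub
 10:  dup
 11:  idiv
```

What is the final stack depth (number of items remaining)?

bipush -4 -> [-4]
ineg      -> [4]
bipush -8 -> [4, -8]
irem      -> [4]
ineg      -> [-4]
pop       -> []
bipush 51 -> [51]
bipush -7 -> [51, -7]
isub      -> [58]
dup       -> [58, 58]
idiv      -> [1]

1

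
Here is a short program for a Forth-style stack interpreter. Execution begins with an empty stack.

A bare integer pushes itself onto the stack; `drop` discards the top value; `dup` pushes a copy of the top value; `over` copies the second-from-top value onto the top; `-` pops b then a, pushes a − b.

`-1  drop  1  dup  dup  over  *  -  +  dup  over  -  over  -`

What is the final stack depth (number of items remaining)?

2

-1   : -1
drop : (empty)
1    : 1
dup  : 1 1
dup  : 1 1 1
over : 1 1 1 1
*    : 1 1 1
-    : 1 0
+    : 1
dup  : 1 1
over : 1 1 1
-    : 1 0
over : 1 0 1
-    : 1 -1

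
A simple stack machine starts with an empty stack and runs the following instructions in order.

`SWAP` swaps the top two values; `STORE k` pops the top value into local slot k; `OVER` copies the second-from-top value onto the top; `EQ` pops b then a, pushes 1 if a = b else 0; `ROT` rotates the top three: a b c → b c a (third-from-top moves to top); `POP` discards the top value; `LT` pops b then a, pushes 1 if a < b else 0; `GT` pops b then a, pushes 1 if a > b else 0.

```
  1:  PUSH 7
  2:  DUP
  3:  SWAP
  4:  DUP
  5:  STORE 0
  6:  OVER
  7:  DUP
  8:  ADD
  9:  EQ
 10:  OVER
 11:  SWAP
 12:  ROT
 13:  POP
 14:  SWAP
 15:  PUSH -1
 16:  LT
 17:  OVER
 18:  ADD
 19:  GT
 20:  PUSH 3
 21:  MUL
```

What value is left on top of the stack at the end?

0

PUSH 7  -> 7
DUP     -> 7 7
SWAP    -> 7 7
DUP     -> 7 7 7
STORE 0 -> 7 7
OVER    -> 7 7 7
DUP     -> 7 7 7 7
ADD     -> 7 7 14
EQ      -> 7 0
OVER    -> 7 0 7
SWAP    -> 7 7 0
ROT     -> 7 0 7
POP     -> 7 0
SWAP    -> 0 7
PUSH -1 -> 0 7 -1
LT      -> 0 0
OVER    -> 0 0 0
ADD     -> 0 0
GT      -> 0
PUSH 3  -> 0 3
MUL     -> 0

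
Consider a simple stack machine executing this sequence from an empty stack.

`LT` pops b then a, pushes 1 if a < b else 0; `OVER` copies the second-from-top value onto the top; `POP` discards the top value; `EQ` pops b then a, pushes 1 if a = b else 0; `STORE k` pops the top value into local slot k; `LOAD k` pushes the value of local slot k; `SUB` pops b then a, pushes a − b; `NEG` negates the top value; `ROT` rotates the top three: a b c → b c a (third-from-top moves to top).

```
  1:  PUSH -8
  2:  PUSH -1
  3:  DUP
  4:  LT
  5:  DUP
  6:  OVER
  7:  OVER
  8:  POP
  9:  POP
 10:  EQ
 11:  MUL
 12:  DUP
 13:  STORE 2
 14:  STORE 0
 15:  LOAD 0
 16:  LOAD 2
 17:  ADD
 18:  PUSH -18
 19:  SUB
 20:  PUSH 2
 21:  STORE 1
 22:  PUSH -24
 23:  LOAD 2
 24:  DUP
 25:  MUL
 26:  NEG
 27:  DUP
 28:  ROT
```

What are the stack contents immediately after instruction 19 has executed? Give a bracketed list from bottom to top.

PUSH -8  → -8
PUSH -1  → -8 -1
DUP      → -8 -1 -1
LT       → -8 0
DUP      → -8 0 0
OVER     → -8 0 0 0
OVER     → -8 0 0 0 0
POP      → -8 0 0 0
POP      → -8 0 0
EQ       → -8 1
MUL      → -8
DUP      → -8 -8
STORE 2  → -8
STORE 0  → (empty)
LOAD 0   → -8
LOAD 2   → -8 -8
ADD      → -16
PUSH -18 → -16 -18
SUB      → 2

[2]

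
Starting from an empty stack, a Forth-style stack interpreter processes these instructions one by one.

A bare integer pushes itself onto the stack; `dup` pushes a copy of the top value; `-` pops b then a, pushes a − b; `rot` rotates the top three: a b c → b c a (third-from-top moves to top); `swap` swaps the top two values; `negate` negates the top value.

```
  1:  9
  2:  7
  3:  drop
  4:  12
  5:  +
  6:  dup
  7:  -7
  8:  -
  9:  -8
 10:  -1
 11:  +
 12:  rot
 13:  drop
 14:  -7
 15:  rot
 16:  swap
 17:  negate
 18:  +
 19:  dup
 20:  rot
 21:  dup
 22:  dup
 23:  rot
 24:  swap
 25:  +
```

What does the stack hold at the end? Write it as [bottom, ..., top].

9      -> [9]
7      -> [9, 7]
drop   -> [9]
12     -> [9, 12]
+      -> [21]
dup    -> [21, 21]
-7     -> [21, 21, -7]
-      -> [21, 28]
-8     -> [21, 28, -8]
-1     -> [21, 28, -8, -1]
+      -> [21, 28, -9]
rot    -> [28, -9, 21]
drop   -> [28, -9]
-7     -> [28, -9, -7]
rot    -> [-9, -7, 28]
swap   -> [-9, 28, -7]
negate -> [-9, 28, 7]
+      -> [-9, 35]
dup    -> [-9, 35, 35]
rot    -> [35, 35, -9]
dup    -> [35, 35, -9, -9]
dup    -> [35, 35, -9, -9, -9]
rot    -> [35, 35, -9, -9, -9]
swap   -> [35, 35, -9, -9, -9]
+      -> [35, 35, -9, -18]

[35, 35, -9, -18]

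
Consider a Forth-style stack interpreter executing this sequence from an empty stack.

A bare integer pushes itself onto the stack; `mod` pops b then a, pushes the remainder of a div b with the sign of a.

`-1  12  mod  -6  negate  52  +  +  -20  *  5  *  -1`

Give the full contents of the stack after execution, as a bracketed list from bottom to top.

-1      -1
12      -1 12
mod     -1
-6      -1 -6
negate  -1 6
52      -1 6 52
+       -1 58
+       57
-20     57 -20
*       -1140
5       -1140 5
*       -5700
-1      -5700 -1

[-5700, -1]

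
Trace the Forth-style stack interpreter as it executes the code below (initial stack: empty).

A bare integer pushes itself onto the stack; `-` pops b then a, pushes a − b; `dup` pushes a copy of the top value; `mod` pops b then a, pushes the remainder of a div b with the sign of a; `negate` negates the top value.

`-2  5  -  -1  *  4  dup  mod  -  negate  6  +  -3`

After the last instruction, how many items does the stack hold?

-2     -> [-2]
5      -> [-2, 5]
-      -> [-7]
-1     -> [-7, -1]
*      -> [7]
4      -> [7, 4]
dup    -> [7, 4, 4]
mod    -> [7, 0]
-      -> [7]
negate -> [-7]
6      -> [-7, 6]
+      -> [-1]
-3     -> [-1, -3]

2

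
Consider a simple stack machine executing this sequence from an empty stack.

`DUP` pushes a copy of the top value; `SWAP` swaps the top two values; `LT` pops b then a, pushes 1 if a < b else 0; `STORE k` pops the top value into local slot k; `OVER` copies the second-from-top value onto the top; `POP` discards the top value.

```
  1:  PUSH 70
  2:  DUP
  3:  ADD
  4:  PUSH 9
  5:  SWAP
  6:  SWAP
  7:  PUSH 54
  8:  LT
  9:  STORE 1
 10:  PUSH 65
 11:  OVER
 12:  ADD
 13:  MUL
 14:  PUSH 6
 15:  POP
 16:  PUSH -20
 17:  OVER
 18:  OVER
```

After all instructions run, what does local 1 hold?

PUSH 70  : [70]
DUP      : [70, 70]
ADD      : [140]
PUSH 9   : [140, 9]
SWAP     : [9, 140]
SWAP     : [140, 9]
PUSH 54  : [140, 9, 54]
LT       : [140, 1]
STORE 1  : [140]
PUSH 65  : [140, 65]
OVER     : [140, 65, 140]
ADD      : [140, 205]
MUL      : [28700]
PUSH 6   : [28700, 6]
POP      : [28700]
PUSH -20 : [28700, -20]
OVER     : [28700, -20, 28700]
OVER     : [28700, -20, 28700, -20]

1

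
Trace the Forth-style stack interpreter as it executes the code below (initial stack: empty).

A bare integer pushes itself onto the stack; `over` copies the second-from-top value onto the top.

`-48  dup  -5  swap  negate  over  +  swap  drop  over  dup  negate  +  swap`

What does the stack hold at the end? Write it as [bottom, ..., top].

[-48, 0, 43]

-48     [-48]
dup     [-48, -48]
-5      [-48, -48, -5]
swap    [-48, -5, -48]
negate  [-48, -5, 48]
over    [-48, -5, 48, -5]
+       [-48, -5, 43]
swap    [-48, 43, -5]
drop    [-48, 43]
over    [-48, 43, -48]
dup     [-48, 43, -48, -48]
negate  [-48, 43, -48, 48]
+       [-48, 43, 0]
swap    [-48, 0, 43]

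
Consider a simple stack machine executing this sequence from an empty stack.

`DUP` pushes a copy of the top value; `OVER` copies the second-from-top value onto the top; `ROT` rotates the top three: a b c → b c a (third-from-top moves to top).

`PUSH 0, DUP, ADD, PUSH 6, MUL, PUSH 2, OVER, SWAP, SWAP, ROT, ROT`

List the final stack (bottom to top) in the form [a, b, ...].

PUSH 0  0
DUP     0 0
ADD     0
PUSH 6  0 6
MUL     0
PUSH 2  0 2
OVER    0 2 0
SWAP    0 0 2
SWAP    0 2 0
ROT     2 0 0
ROT     0 0 2

[0, 0, 2]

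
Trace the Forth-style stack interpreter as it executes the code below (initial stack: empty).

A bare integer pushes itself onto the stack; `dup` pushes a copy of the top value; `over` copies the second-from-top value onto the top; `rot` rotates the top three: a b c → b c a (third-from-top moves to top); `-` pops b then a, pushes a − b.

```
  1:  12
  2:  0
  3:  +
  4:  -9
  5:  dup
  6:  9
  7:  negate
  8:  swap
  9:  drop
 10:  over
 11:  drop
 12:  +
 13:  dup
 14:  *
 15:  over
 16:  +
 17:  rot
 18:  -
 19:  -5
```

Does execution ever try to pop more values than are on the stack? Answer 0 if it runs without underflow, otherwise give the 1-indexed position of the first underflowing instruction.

17

12     -> [12]
0      -> [12, 0]
+      -> [12]
-9     -> [12, -9]
dup    -> [12, -9, -9]
9      -> [12, -9, -9, 9]
negate -> [12, -9, -9, -9]
swap   -> [12, -9, -9, -9]
drop   -> [12, -9, -9]
over   -> [12, -9, -9, -9]
drop   -> [12, -9, -9]
+      -> [12, -18]
dup    -> [12, -18, -18]
*      -> [12, 324]
over   -> [12, 324, 12]
+      -> [12, 336]
rot  — needs 3 operands, stack has 2 → underflow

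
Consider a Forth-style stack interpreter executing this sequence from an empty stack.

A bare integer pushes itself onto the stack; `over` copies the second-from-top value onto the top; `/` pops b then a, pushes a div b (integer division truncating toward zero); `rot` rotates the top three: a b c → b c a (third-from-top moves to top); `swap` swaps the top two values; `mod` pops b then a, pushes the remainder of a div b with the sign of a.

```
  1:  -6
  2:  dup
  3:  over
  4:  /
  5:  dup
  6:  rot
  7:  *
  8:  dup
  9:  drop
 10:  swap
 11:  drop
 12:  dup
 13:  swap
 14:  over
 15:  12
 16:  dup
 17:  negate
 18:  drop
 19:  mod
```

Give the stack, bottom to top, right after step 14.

-6   → -6
dup  → -6 -6
over → -6 -6 -6
/    → -6 1
dup  → -6 1 1
rot  → 1 1 -6
*    → 1 -6
dup  → 1 -6 -6
drop → 1 -6
swap → -6 1
drop → -6
dup  → -6 -6
swap → -6 -6
over → -6 -6 -6

[-6, -6, -6]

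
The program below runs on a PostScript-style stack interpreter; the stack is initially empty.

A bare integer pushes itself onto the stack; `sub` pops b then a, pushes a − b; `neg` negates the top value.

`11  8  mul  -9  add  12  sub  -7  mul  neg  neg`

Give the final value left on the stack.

-469

11  → 11
8   → 11 8
mul → 88
-9  → 88 -9
add → 79
12  → 79 12
sub → 67
-7  → 67 -7
mul → -469
neg → 469
neg → -469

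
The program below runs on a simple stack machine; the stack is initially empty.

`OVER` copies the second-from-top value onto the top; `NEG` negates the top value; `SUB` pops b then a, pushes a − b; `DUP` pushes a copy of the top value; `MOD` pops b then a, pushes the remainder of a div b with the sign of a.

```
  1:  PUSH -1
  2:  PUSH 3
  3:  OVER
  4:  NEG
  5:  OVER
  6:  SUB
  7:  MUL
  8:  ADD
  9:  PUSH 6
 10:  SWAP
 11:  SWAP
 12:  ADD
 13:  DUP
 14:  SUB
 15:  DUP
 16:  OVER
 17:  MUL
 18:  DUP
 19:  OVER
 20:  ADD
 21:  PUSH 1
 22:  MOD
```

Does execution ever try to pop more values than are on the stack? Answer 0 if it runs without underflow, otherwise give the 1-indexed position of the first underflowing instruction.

PUSH -1 → -1
PUSH 3  → -1 3
OVER    → -1 3 -1
NEG     → -1 3 1
OVER    → -1 3 1 3
SUB     → -1 3 -2
MUL     → -1 -6
ADD     → -7
PUSH 6  → -7 6
SWAP    → 6 -7
SWAP    → -7 6
ADD     → -1
DUP     → -1 -1
SUB     → 0
DUP     → 0 0
OVER    → 0 0 0
MUL     → 0 0
DUP     → 0 0 0
OVER    → 0 0 0 0
ADD     → 0 0 0
PUSH 1  → 0 0 0 1
MOD     → 0 0 0

0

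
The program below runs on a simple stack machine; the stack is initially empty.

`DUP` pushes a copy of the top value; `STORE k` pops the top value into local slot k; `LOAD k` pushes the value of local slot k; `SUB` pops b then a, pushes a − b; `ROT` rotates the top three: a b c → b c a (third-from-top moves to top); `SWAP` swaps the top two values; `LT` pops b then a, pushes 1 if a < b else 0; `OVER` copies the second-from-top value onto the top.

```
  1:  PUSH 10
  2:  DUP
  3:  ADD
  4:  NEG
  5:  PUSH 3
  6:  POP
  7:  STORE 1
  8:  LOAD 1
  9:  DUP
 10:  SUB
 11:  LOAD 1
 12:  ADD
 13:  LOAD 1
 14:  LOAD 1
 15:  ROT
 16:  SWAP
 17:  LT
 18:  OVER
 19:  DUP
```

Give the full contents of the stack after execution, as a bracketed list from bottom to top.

PUSH 10 → [10]
DUP     → [10, 10]
ADD     → [20]
NEG     → [-20]
PUSH 3  → [-20, 3]
POP     → [-20]
STORE 1 → []
LOAD 1  → [-20]
DUP     → [-20, -20]
SUB     → [0]
LOAD 1  → [0, -20]
ADD     → [-20]
LOAD 1  → [-20, -20]
LOAD 1  → [-20, -20, -20]
ROT     → [-20, -20, -20]
SWAP    → [-20, -20, -20]
LT      → [-20, 0]
OVER    → [-20, 0, -20]
DUP     → [-20, 0, -20, -20]

[-20, 0, -20, -20]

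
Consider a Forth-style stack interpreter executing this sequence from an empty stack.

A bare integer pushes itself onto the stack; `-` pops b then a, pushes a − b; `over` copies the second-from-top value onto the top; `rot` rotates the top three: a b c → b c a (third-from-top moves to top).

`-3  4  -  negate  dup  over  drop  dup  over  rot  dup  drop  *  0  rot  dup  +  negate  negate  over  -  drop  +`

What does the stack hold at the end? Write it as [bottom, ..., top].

-3     → [-3]
4      → [-3, 4]
-      → [-7]
negate → [7]
dup    → [7, 7]
over   → [7, 7, 7]
drop   → [7, 7]
dup    → [7, 7, 7]
over   → [7, 7, 7, 7]
rot    → [7, 7, 7, 7]
dup    → [7, 7, 7, 7, 7]
drop   → [7, 7, 7, 7]
*      → [7, 7, 49]
0      → [7, 7, 49, 0]
rot    → [7, 49, 0, 7]
dup    → [7, 49, 0, 7, 7]
+      → [7, 49, 0, 14]
negate → [7, 49, 0, -14]
negate → [7, 49, 0, 14]
over   → [7, 49, 0, 14, 0]
-      → [7, 49, 0, 14]
drop   → [7, 49, 0]
+      → [7, 49]

[7, 49]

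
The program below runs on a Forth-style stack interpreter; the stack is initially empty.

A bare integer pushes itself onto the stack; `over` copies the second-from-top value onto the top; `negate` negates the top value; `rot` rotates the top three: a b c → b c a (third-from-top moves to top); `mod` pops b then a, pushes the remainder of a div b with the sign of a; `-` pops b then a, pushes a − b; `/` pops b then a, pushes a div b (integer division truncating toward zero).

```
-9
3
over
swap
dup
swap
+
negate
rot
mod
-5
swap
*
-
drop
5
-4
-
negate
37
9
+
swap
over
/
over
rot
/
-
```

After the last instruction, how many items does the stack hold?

1

-9     → -9
3      → -9 3
over   → -9 3 -9
swap   → -9 -9 3
dup    → -9 -9 3 3
swap   → -9 -9 3 3
+      → -9 -9 6
negate → -9 -9 -6
rot    → -9 -6 -9
mod    → -9 -6
-5     → -9 -6 -5
swap   → -9 -5 -6
*      → -9 30
-      → -39
drop   → (empty)
5      → 5
-4     → 5 -4
-      → 9
negate → -9
37     → -9 37
9      → -9 37 9
+      → -9 46
swap   → 46 -9
over   → 46 -9 46
/      → 46 0
over   → 46 0 46
rot    → 0 46 46
/      → 0 1
-      → -1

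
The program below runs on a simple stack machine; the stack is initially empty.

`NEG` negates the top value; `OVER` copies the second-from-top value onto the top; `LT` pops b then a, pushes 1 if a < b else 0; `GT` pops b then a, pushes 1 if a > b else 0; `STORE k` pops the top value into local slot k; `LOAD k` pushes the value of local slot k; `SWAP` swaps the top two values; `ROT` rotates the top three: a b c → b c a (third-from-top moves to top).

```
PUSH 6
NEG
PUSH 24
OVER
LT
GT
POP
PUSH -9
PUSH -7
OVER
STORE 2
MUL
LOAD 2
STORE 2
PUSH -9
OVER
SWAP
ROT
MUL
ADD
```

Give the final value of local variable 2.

-9

PUSH 6   [6]
NEG      [-6]
PUSH 24  [-6, 24]
OVER     [-6, 24, -6]
LT       [-6, 0]
GT       [0]
POP      []
PUSH -9  [-9]
PUSH -7  [-9, -7]
OVER     [-9, -7, -9]
STORE 2  [-9, -7]
MUL      [63]
LOAD 2   [63, -9]
STORE 2  [63]
PUSH -9  [63, -9]
OVER     [63, -9, 63]
SWAP     [63, 63, -9]
ROT      [63, -9, 63]
MUL      [63, -567]
ADD      [-504]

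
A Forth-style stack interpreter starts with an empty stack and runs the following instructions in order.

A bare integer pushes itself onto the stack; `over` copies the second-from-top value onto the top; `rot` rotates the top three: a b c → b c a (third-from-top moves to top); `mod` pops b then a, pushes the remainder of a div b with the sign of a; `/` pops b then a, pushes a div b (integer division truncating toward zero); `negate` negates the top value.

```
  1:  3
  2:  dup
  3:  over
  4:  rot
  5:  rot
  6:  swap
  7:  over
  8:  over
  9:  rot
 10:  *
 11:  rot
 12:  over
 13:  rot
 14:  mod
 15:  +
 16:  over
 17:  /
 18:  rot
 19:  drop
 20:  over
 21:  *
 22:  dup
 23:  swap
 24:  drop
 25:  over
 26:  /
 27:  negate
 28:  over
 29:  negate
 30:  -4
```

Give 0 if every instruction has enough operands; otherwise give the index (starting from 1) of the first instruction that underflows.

3      : 3
dup    : 3 3
over   : 3 3 3
rot    : 3 3 3
rot    : 3 3 3
swap   : 3 3 3
over   : 3 3 3 3
over   : 3 3 3 3 3
rot    : 3 3 3 3 3
*      : 3 3 3 9
rot    : 3 3 9 3
over   : 3 3 9 3 9
rot    : 3 3 3 9 9
mod    : 3 3 3 0
+      : 3 3 3
over   : 3 3 3 3
/      : 3 3 1
rot    : 3 1 3
drop   : 3 1
over   : 3 1 3
*      : 3 3
dup    : 3 3 3
swap   : 3 3 3
drop   : 3 3
over   : 3 3 3
/      : 3 1
negate : 3 -1
over   : 3 -1 3
negate : 3 -1 -3
-4     : 3 -1 -3 -4

0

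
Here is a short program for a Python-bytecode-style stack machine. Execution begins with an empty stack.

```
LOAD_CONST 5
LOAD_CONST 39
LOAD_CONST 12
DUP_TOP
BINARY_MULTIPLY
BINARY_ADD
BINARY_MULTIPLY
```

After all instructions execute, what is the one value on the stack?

915

LOAD_CONST 5     [5]
LOAD_CONST 39    [5, 39]
LOAD_CONST 12    [5, 39, 12]
DUP_TOP          [5, 39, 12, 12]
BINARY_MULTIPLY  [5, 39, 144]
BINARY_ADD       [5, 183]
BINARY_MULTIPLY  [915]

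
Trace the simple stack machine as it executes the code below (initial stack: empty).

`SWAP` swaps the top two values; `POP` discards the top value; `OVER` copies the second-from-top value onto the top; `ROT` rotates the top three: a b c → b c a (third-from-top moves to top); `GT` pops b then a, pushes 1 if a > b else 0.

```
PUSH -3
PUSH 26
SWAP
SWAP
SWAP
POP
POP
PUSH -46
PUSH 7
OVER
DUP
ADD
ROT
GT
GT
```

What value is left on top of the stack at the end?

PUSH -3   -3
PUSH 26   -3 26
SWAP      26 -3
SWAP      -3 26
SWAP      26 -3
POP       26
POP       (empty)
PUSH -46  -46
PUSH 7    -46 7
OVER      -46 7 -46
DUP       -46 7 -46 -46
ADD       -46 7 -92
ROT       7 -92 -46
GT        7 0
GT        1

1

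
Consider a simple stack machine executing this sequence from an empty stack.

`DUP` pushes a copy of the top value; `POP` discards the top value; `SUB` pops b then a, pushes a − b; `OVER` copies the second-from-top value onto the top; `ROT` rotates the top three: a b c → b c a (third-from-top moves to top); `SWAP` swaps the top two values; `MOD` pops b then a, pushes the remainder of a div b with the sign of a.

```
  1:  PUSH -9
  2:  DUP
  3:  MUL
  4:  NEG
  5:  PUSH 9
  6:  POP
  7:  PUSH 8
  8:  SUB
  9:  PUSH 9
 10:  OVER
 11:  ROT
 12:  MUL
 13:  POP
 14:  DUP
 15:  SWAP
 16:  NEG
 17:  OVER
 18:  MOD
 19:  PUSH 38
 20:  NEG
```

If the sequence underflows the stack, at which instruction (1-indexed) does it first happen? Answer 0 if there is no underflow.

PUSH -9 : [-9]
DUP     : [-9, -9]
MUL     : [81]
NEG     : [-81]
PUSH 9  : [-81, 9]
POP     : [-81]
PUSH 8  : [-81, 8]
SUB     : [-89]
PUSH 9  : [-89, 9]
OVER    : [-89, 9, -89]
ROT     : [9, -89, -89]
MUL     : [9, 7921]
POP     : [9]
DUP     : [9, 9]
SWAP    : [9, 9]
NEG     : [9, -9]
OVER    : [9, -9, 9]
MOD     : [9, 0]
PUSH 38 : [9, 0, 38]
NEG     : [9, 0, -38]

0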